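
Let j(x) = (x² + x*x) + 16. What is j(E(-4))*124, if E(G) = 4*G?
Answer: 65472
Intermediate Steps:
j(x) = 16 + 2*x² (j(x) = (x² + x²) + 16 = 2*x² + 16 = 16 + 2*x²)
j(E(-4))*124 = (16 + 2*(4*(-4))²)*124 = (16 + 2*(-16)²)*124 = (16 + 2*256)*124 = (16 + 512)*124 = 528*124 = 65472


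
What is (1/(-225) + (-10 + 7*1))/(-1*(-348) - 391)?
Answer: 676/9675 ≈ 0.069871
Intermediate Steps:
(1/(-225) + (-10 + 7*1))/(-1*(-348) - 391) = (-1/225 + (-10 + 7))/(348 - 391) = (-1/225 - 3)/(-43) = -676/225*(-1/43) = 676/9675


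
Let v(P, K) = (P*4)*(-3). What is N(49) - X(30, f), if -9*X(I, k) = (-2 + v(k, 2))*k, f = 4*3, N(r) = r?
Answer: -437/3 ≈ -145.67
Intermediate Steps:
v(P, K) = -12*P (v(P, K) = (4*P)*(-3) = -12*P)
f = 12
X(I, k) = -k*(-2 - 12*k)/9 (X(I, k) = -(-2 - 12*k)*k/9 = -k*(-2 - 12*k)/9)
N(49) - X(30, f) = 49 - 2*12*(1 + 6*12)/9 = 49 - 2*12*(1 + 72)/9 = 49 - 2*12*73/9 = 49 - 1*584/3 = 49 - 584/3 = -437/3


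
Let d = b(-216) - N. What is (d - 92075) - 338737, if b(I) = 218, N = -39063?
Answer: -391531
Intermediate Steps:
d = 39281 (d = 218 - 1*(-39063) = 218 + 39063 = 39281)
(d - 92075) - 338737 = (39281 - 92075) - 338737 = -52794 - 338737 = -391531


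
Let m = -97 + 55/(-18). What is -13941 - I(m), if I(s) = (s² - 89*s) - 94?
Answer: -10615231/324 ≈ -32763.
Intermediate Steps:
m = -1801/18 (m = -97 + 55*(-1/18) = -97 - 55/18 = -1801/18 ≈ -100.06)
I(s) = -94 + s² - 89*s
-13941 - I(m) = -13941 - (-94 + (-1801/18)² - 89*(-1801/18)) = -13941 - (-94 + 3243601/324 + 160289/18) = -13941 - 1*6098347/324 = -13941 - 6098347/324 = -10615231/324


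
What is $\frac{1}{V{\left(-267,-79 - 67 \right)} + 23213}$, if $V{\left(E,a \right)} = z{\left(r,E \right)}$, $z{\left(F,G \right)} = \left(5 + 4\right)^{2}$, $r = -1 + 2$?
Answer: $\frac{1}{23294} \approx 4.2929 \cdot 10^{-5}$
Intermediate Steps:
$r = 1$
$z{\left(F,G \right)} = 81$ ($z{\left(F,G \right)} = 9^{2} = 81$)
$V{\left(E,a \right)} = 81$
$\frac{1}{V{\left(-267,-79 - 67 \right)} + 23213} = \frac{1}{81 + 23213} = \frac{1}{23294}$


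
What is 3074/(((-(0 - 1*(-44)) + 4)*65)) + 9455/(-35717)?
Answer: -67188529/46432100 ≈ -1.4470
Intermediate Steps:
3074/(((-(0 - 1*(-44)) + 4)*65)) + 9455/(-35717) = 3074/(((-(0 + 44) + 4)*65)) + 9455*(-1/35717) = 3074/(((-1*44 + 4)*65)) - 9455/35717 = 3074/(((-44 + 4)*65)) - 9455/35717 = 3074/((-40*65)) - 9455/35717 = 3074/(-2600) - 9455/35717 = 3074*(-1/2600) - 9455/35717 = -1537/1300 - 9455/35717 = -67188529/46432100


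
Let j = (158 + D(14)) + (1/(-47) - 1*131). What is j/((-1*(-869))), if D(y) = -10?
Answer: 798/40843 ≈ 0.019538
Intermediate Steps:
j = 798/47 (j = (158 - 10) + (1/(-47) - 1*131) = 148 + (-1/47 - 131) = 148 - 6158/47 = 798/47 ≈ 16.979)
j/((-1*(-869))) = 798/(47*((-1*(-869)))) = (798/47)/869 = (798/47)*(1/869) = 798/40843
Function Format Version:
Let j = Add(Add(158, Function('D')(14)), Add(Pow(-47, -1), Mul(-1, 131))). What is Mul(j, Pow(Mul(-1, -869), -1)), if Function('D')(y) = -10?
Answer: Rational(798, 40843) ≈ 0.019538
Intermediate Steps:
j = Rational(798, 47) (j = Add(Add(158, -10), Add(Pow(-47, -1), Mul(-1, 131))) = Add(148, Add(Rational(-1, 47), -131)) = Add(148, Rational(-6158, 47)) = Rational(798, 47) ≈ 16.979)
Mul(j, Pow(Mul(-1, -869), -1)) = Mul(Rational(798, 47), Pow(Mul(-1, -869), -1)) = Mul(Rational(798, 47), Pow(869, -1)) = Mul(Rational(798, 47), Rational(1, 869)) = Rational(798, 40843)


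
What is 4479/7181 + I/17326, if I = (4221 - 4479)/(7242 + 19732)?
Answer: 1046632811649/1678025646922 ≈ 0.62373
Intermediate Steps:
I = -129/13487 (I = -258/26974 = -258*1/26974 = -129/13487 ≈ -0.0095648)
4479/7181 + I/17326 = 4479/7181 - 129/13487/17326 = 4479*(1/7181) - 129/13487*1/17326 = 4479/7181 - 129/233675762 = 1046632811649/1678025646922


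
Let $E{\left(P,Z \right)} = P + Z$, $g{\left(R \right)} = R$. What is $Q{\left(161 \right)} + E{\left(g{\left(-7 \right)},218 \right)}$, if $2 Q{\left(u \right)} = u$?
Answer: $\frac{583}{2} \approx 291.5$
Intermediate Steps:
$Q{\left(u \right)} = \frac{u}{2}$
$Q{\left(161 \right)} + E{\left(g{\left(-7 \right)},218 \right)} = \frac{1}{2} \cdot 161 + \left(-7 + 218\right) = \frac{161}{2} + 211 = \frac{583}{2}$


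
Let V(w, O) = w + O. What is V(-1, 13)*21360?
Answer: 256320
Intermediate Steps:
V(w, O) = O + w
V(-1, 13)*21360 = (13 - 1)*21360 = 12*21360 = 256320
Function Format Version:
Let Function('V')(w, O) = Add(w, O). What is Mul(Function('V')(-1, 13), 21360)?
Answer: 256320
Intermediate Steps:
Function('V')(w, O) = Add(O, w)
Mul(Function('V')(-1, 13), 21360) = Mul(Add(13, -1), 21360) = Mul(12, 21360) = 256320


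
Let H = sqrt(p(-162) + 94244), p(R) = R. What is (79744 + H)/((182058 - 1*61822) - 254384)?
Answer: -2848/4791 - sqrt(94082)/134148 ≈ -0.59673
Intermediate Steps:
H = sqrt(94082) (H = sqrt(-162 + 94244) = sqrt(94082) ≈ 306.73)
(79744 + H)/((182058 - 1*61822) - 254384) = (79744 + sqrt(94082))/((182058 - 1*61822) - 254384) = (79744 + sqrt(94082))/((182058 - 61822) - 254384) = (79744 + sqrt(94082))/(120236 - 254384) = (79744 + sqrt(94082))/(-134148) = (79744 + sqrt(94082))*(-1/134148) = -2848/4791 - sqrt(94082)/134148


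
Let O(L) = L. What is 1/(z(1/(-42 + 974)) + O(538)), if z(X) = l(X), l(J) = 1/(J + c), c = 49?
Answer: 45669/24570854 ≈ 0.0018587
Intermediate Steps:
l(J) = 1/(49 + J) (l(J) = 1/(J + 49) = 1/(49 + J))
z(X) = 1/(49 + X)
1/(z(1/(-42 + 974)) + O(538)) = 1/(1/(49 + 1/(-42 + 974)) + 538) = 1/(1/(49 + 1/932) + 538) = 1/(1/(45669/932) + 538) = 1/(932/45669 + 538) = 1/(24570854/45669) = 45669/24570854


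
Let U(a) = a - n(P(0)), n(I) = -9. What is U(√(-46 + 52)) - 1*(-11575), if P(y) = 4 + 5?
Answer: 11584 + √6 ≈ 11586.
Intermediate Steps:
P(y) = 9
U(a) = 9 + a (U(a) = a - 1*(-9) = a + 9 = 9 + a)
U(√(-46 + 52)) - 1*(-11575) = (9 + √(-46 + 52)) - 1*(-11575) = (9 + √6) + 11575 = 11584 + √6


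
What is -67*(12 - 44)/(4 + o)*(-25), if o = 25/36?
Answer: -1929600/169 ≈ -11418.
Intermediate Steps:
o = 25/36 (o = 25*(1/36) = 25/36 ≈ 0.69444)
-67*(12 - 44)/(4 + o)*(-25) = -67*(12 - 44)/(4 + 25/36)*(-25) = -(-2144)/169/36*(-25) = -(-2144)*36/169*(-25) = -67*(-1152/169)*(-25) = (77184/169)*(-25) = -1929600/169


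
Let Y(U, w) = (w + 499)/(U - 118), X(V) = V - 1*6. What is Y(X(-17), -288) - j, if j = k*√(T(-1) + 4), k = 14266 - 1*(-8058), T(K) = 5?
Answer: -9443263/141 ≈ -66974.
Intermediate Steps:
k = 22324 (k = 14266 + 8058 = 22324)
X(V) = -6 + V (X(V) = V - 6 = -6 + V)
Y(U, w) = (499 + w)/(-118 + U)
j = 66972 (j = 22324*√(5 + 4) = 22324*√9 = 22324*3 = 66972)
Y(X(-17), -288) - j = (499 - 288)/(-118 + (-6 - 17)) - 1*66972 = 211/(-118 - 23) - 66972 = 211/(-141) - 66972 = -1/141*211 - 66972 = -211/141 - 66972 = -9443263/141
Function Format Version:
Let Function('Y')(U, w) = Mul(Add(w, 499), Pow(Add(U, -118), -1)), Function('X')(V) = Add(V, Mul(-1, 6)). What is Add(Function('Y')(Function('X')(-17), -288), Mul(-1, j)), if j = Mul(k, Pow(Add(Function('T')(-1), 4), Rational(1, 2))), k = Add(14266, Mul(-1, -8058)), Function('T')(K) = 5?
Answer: Rational(-9443263, 141) ≈ -66974.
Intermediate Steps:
k = 22324 (k = Add(14266, 8058) = 22324)
Function('X')(V) = Add(-6, V) (Function('X')(V) = Add(V, -6) = Add(-6, V))
Function('Y')(U, w) = Mul(Pow(Add(-118, U), -1), Add(499, w)) (Function('Y')(U, w) = Mul(Add(499, w), Pow(Add(-118, U), -1)) = Mul(Pow(Add(-118, U), -1), Add(499, w)))
j = 66972 (j = Mul(22324, Pow(Add(5, 4), Rational(1, 2))) = Mul(22324, Pow(9, Rational(1, 2))) = Mul(22324, 3) = 66972)
Add(Function('Y')(Function('X')(-17), -288), Mul(-1, j)) = Add(Mul(Pow(Add(-118, Add(-6, -17)), -1), Add(499, -288)), Mul(-1, 66972)) = Add(Mul(Pow(Add(-118, -23), -1), 211), -66972) = Add(Mul(Pow(-141, -1), 211), -66972) = Add(Mul(Rational(-1, 141), 211), -66972) = Add(Rational(-211, 141), -66972) = Rational(-9443263, 141)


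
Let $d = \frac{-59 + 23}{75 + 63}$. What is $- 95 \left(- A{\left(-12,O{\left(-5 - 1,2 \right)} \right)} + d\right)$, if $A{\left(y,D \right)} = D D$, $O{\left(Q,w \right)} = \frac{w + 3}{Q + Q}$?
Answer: $\frac{136705}{3312} \approx 41.276$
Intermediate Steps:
$O{\left(Q,w \right)} = \frac{3 + w}{2 Q}$
$d = - \frac{6}{23}$ ($d = - \frac{36}{138} = \left(-36\right) \frac{1}{138} = - \frac{6}{23} \approx -0.26087$)
$A{\left(y,D \right)} = D^{2}$
$- 95 \left(- A{\left(-12,O{\left(-5 - 1,2 \right)} \right)} + d\right) = - 95 \left(- \left(\frac{3 + 2}{2 \left(-5 - 1\right)}\right)^{2} - \frac{6}{23}\right) = - 95 \left(- \left(\frac{1}{2} \frac{1}{-5 - 1} \cdot 5\right)^{2} - \frac{6}{23}\right) = - 95 \left(- \left(\frac{1}{2} \frac{1}{-6} \cdot 5\right)^{2} - \frac{6}{23}\right) = - 95 \left(- \left(\frac{1}{2} \left(- \frac{1}{6}\right) 5\right)^{2} - \frac{6}{23}\right) = - 95 \left(- \left(- \frac{5}{12}\right)^{2} - \frac{6}{23}\right) = - 95 \left(\left(-1\right) \frac{25}{144} - \frac{6}{23}\right) = - 95 \left(- \frac{25}{144} - \frac{6}{23}\right) = \left(-95\right) \left(- \frac{1439}{3312}\right) = \frac{136705}{3312}$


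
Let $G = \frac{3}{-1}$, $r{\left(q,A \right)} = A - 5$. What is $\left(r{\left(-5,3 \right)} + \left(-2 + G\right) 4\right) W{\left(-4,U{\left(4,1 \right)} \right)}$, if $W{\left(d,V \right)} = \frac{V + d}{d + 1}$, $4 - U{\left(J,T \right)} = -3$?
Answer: $22$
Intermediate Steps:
$U{\left(J,T \right)} = 7$ ($U{\left(J,T \right)} = 4 - -3 = 4 + 3 = 7$)
$r{\left(q,A \right)} = -5 + A$
$G = -3$ ($G = 3 \left(-1\right) = -3$)
$W{\left(d,V \right)} = \frac{V + d}{1 + d}$
$\left(r{\left(-5,3 \right)} + \left(-2 + G\right) 4\right) W{\left(-4,U{\left(4,1 \right)} \right)} = \left(\left(-5 + 3\right) + \left(-2 - 3\right) 4\right) \frac{7 - 4}{1 - 4} = \left(-2 - 20\right) \frac{1}{-3} \cdot 3 = \left(-2 - 20\right) \left(\left(- \frac{1}{3}\right) 3\right) = \left(-22\right) \left(-1\right) = 22$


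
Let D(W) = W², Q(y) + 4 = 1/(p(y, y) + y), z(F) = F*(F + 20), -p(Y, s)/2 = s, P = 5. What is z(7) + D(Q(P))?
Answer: 5166/25 ≈ 206.64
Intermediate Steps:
p(Y, s) = -2*s
z(F) = F*(20 + F)
Q(y) = -4 - 1/y (Q(y) = -4 + 1/(-2*y + y) = -4 + 1/(-y) = -4 - 1/y)
z(7) + D(Q(P)) = 7*(20 + 7) + (-4 - 1/5)² = 7*27 + (-4 - 1*⅕)² = 189 + (-4 - ⅕)² = 189 + (-21/5)² = 189 + 441/25 = 5166/25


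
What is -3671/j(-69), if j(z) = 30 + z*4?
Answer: 3671/246 ≈ 14.923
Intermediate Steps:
j(z) = 30 + 4*z
-3671/j(-69) = -3671/(30 + 4*(-69)) = -3671/(30 - 276) = -3671/(-246) = -3671*(-1/246) = 3671/246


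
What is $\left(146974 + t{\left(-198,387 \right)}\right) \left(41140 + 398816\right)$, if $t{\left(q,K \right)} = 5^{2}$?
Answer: $64673092044$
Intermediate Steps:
$t{\left(q,K \right)} = 25$
$\left(146974 + t{\left(-198,387 \right)}\right) \left(41140 + 398816\right) = \left(146974 + 25\right) \left(41140 + 398816\right) = 146999 \cdot 439956 = 64673092044$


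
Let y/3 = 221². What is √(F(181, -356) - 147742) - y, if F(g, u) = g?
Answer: -146523 + I*√147561 ≈ -1.4652e+5 + 384.14*I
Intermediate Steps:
y = 146523 (y = 3*221² = 3*48841 = 146523)
√(F(181, -356) - 147742) - y = √(181 - 147742) - 1*146523 = √(-147561) - 146523 = I*√147561 - 146523 = -146523 + I*√147561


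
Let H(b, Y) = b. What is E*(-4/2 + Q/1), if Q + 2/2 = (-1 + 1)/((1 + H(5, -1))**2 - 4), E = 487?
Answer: -1461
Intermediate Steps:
Q = -1 (Q = -1 + (-1 + 1)/((1 + 5)**2 - 4) = -1 + 0/(6**2 - 4) = -1 + 0/(36 - 4) = -1 + 0/32 = -1 + 0*(1/32) = -1 + 0 = -1)
E*(-4/2 + Q/1) = 487*(-4/2 - 1/1) = 487*(-4*1/2 - 1*1) = 487*(-2 - 1) = 487*(-3) = -1461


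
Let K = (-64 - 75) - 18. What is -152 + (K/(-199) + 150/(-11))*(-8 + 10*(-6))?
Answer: 1579636/2189 ≈ 721.62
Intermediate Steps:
K = -157 (K = -139 - 18 = -157)
-152 + (K/(-199) + 150/(-11))*(-8 + 10*(-6)) = -152 + (-157/(-199) + 150/(-11))*(-8 + 10*(-6)) = -152 + (-157*(-1/199) + 150*(-1/11))*(-8 - 60) = -152 + (157/199 - 150/11)*(-68) = -152 - 28123/2189*(-68) = -152 + 1912364/2189 = 1579636/2189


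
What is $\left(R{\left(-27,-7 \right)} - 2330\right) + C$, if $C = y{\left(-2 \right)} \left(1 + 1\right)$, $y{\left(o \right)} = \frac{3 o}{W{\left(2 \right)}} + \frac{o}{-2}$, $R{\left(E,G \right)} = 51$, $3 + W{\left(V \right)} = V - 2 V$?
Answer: $- \frac{11373}{5} \approx -2274.6$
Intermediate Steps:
$W{\left(V \right)} = -3 - V$ ($W{\left(V \right)} = -3 + \left(V - 2 V\right) = -3 - V$)
$y{\left(o \right)} = - \frac{11 o}{10}$ ($y{\left(o \right)} = \frac{3 o}{-3 - 2} + \frac{o}{-2} = \frac{3 o}{-3 - 2} + o \left(- \frac{1}{2}\right) = \frac{3 o}{-5} - \frac{o}{2} = 3 o \left(- \frac{1}{5}\right) - \frac{o}{2} = - \frac{3 o}{5} - \frac{o}{2} = - \frac{11 o}{10}$)
$C = \frac{22}{5}$ ($C = \left(- \frac{11}{10}\right) \left(-2\right) \left(1 + 1\right) = \frac{11}{5} \cdot 2 = \frac{22}{5} \approx 4.4$)
$\left(R{\left(-27,-7 \right)} - 2330\right) + C = \left(51 - 2330\right) + \frac{22}{5} = -2279 + \frac{22}{5} = - \frac{11373}{5}$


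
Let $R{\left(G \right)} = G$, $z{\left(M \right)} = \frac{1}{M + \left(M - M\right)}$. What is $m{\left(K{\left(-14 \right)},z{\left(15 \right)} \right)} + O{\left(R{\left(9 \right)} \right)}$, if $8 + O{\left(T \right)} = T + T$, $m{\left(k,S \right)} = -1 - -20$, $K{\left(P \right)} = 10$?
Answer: $29$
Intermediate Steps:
$z{\left(M \right)} = \frac{1}{M}$ ($z{\left(M \right)} = \frac{1}{M + 0} = \frac{1}{M}$)
$m{\left(k,S \right)} = 19$ ($m{\left(k,S \right)} = -1 + 20 = 19$)
$O{\left(T \right)} = -8 + 2 T$ ($O{\left(T \right)} = -8 + \left(T + T\right) = -8 + 2 T$)
$m{\left(K{\left(-14 \right)},z{\left(15 \right)} \right)} + O{\left(R{\left(9 \right)} \right)} = 19 + \left(-8 + 2 \cdot 9\right) = 19 + \left(-8 + 18\right) = 19 + 10 = 29$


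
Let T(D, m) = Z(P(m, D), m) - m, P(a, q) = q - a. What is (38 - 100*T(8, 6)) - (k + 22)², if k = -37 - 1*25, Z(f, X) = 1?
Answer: -1062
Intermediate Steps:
T(D, m) = 1 - m
k = -62 (k = -37 - 25 = -62)
(38 - 100*T(8, 6)) - (k + 22)² = (38 - 100*(1 - 1*6)) - (-62 + 22)² = (38 - 100*(1 - 6)) - 1*(-40)² = (38 - 100*(-5)) - 1*1600 = (38 + 500) - 1600 = 538 - 1600 = -1062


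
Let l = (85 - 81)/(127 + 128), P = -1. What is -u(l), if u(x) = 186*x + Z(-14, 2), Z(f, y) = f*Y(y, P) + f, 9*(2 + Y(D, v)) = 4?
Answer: -8182/765 ≈ -10.695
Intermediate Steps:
Y(D, v) = -14/9 (Y(D, v) = -2 + (⅑)*4 = -2 + 4/9 = -14/9)
Z(f, y) = -5*f/9 (Z(f, y) = f*(-14/9) + f = -14*f/9 + f = -5*f/9)
l = 4/255 ≈ 0.015686
u(x) = 70/9 + 186*x (u(x) = 186*x - 5/9*(-14) = 186*x + 70/9 = 70/9 + 186*x)
-u(l) = -(70/9 + 186*(4/255)) = -(70/9 + 248/85) = -1*8182/765 = -8182/765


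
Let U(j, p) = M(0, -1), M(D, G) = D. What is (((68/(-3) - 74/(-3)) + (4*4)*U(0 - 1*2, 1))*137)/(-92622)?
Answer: -137/46311 ≈ -0.0029583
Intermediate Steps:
U(j, p) = 0
(((68/(-3) - 74/(-3)) + (4*4)*U(0 - 1*2, 1))*137)/(-92622) = (((68/(-3) - 74/(-3)) + (4*4)*0)*137)/(-92622) = (((68*(-⅓) - 74*(-⅓)) + 16*0)*137)*(-1/92622) = (((-68/3 + 74/3) + 0)*137)*(-1/92622) = ((2 + 0)*137)*(-1/92622) = (2*137)*(-1/92622) = 274*(-1/92622) = -137/46311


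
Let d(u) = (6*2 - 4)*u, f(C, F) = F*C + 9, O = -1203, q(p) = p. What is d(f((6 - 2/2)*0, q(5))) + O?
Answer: -1131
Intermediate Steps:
f(C, F) = 9 + C*F (f(C, F) = C*F + 9 = 9 + C*F)
d(u) = 8*u (d(u) = (12 - 4)*u = 8*u)
d(f((6 - 2/2)*0, q(5))) + O = 8*(9 + ((6 - 2/2)*0)*5) - 1203 = 8*(9 + ((6 - 2*½)*0)*5) - 1203 = 8*(9 + ((6 - 1)*0)*5) - 1203 = 8*(9 + (5*0)*5) - 1203 = 8*(9 + 0*5) - 1203 = 8*(9 + 0) - 1203 = 8*9 - 1203 = 72 - 1203 = -1131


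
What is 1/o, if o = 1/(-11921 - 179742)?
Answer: -191663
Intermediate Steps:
o = -1/191663 (o = 1/(-191663) = -1/191663 ≈ -5.2175e-6)
1/o = 1/(-1/191663) = -191663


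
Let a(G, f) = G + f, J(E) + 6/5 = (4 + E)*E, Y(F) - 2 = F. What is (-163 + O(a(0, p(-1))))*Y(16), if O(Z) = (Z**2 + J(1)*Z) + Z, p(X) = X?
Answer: -15012/5 ≈ -3002.4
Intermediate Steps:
Y(F) = 2 + F
J(E) = -6/5 + E*(4 + E) (J(E) = -6/5 + (4 + E)*E = -6/5 + E*(4 + E))
O(Z) = Z**2 + 24*Z/5 (O(Z) = (Z**2 + (-6/5 + 1**2 + 4*1)*Z) + Z = (Z**2 + (-6/5 + 1 + 4)*Z) + Z = (Z**2 + 19*Z/5) + Z = Z**2 + 24*Z/5)
(-163 + O(a(0, p(-1))))*Y(16) = (-163 + (0 - 1)*(24 + 5*(0 - 1))/5)*(2 + 16) = (-163 + (1/5)*(-1)*(24 + 5*(-1)))*18 = (-163 + (1/5)*(-1)*(24 - 5))*18 = (-163 + (1/5)*(-1)*19)*18 = (-163 - 19/5)*18 = -834/5*18 = -15012/5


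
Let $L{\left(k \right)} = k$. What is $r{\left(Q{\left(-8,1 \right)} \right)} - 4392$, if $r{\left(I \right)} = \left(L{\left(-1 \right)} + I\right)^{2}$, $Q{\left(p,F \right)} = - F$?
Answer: $-4388$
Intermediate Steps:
$r{\left(I \right)} = \left(-1 + I\right)^{2}$
$r{\left(Q{\left(-8,1 \right)} \right)} - 4392 = \left(-1 - 1\right)^{2} - 4392 = \left(-2\right)^{2} - 4392 = 4 - 4392 = -4388$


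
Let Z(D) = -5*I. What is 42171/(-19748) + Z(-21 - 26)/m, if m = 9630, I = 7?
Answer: -40679791/19017324 ≈ -2.1391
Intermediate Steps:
Z(D) = -35 (Z(D) = -5*7 = -35)
42171/(-19748) + Z(-21 - 26)/m = 42171/(-19748) - 35/9630 = 42171*(-1/19748) - 35*1/9630 = -42171/19748 - 7/1926 = -40679791/19017324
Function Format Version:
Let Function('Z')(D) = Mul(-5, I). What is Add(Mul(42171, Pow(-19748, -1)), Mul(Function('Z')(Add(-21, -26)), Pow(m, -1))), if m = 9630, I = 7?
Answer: Rational(-40679791, 19017324) ≈ -2.1391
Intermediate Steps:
Function('Z')(D) = -35 (Function('Z')(D) = Mul(-5, 7) = -35)
Add(Mul(42171, Pow(-19748, -1)), Mul(Function('Z')(Add(-21, -26)), Pow(m, -1))) = Add(Mul(42171, Pow(-19748, -1)), Mul(-35, Pow(9630, -1))) = Add(Mul(42171, Rational(-1, 19748)), Mul(-35, Rational(1, 9630))) = Add(Rational(-42171, 19748), Rational(-7, 1926)) = Rational(-40679791, 19017324)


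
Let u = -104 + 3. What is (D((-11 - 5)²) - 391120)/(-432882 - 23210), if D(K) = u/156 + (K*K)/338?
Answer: 792799457/924954576 ≈ 0.85712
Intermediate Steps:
u = -101
D(K) = -101/156 + K²/338 (D(K) = -101/156 + (K*K)/338 = -101*1/156 + K²*(1/338) = -101/156 + K²/338)
(D((-11 - 5)²) - 391120)/(-432882 - 23210) = ((-101/156 + ((-11 - 5)²)²/338) - 391120)/(-432882 - 23210) = ((-101/156 + ((-16)²)²/338) - 391120)/(-456092) = ((-101/156 + (1/338)*256²) - 391120)*(-1/456092) = ((-101/156 + (1/338)*65536) - 391120)*(-1/456092) = ((-101/156 + 32768/169) - 391120)*(-1/456092) = (391903/2028 - 391120)*(-1/456092) = -792799457/2028*(-1/456092) = 792799457/924954576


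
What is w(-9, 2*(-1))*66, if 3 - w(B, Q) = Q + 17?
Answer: -792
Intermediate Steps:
w(B, Q) = -14 - Q (w(B, Q) = 3 - (Q + 17) = 3 - (17 + Q) = 3 + (-17 - Q) = -14 - Q)
w(-9, 2*(-1))*66 = (-14 - 2*(-1))*66 = (-14 - 1*(-2))*66 = (-14 + 2)*66 = -12*66 = -792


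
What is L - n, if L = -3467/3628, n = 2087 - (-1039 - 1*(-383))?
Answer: -9955071/3628 ≈ -2744.0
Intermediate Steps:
n = 2743 (n = 2087 - (-1039 + 383) = 2087 - 1*(-656) = 2087 + 656 = 2743)
L = -3467/3628 (L = -3467*1/3628 = -3467/3628 ≈ -0.95562)
L - n = -3467/3628 - 1*2743 = -3467/3628 - 2743 = -9955071/3628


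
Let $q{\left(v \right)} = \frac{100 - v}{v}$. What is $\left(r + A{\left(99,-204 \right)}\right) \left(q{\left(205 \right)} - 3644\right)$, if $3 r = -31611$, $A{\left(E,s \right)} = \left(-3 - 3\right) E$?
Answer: $\frac{1663249675}{41} \approx 4.0567 \cdot 10^{7}$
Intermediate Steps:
$A{\left(E,s \right)} = - 6 E$
$r = -10537$ ($r = \frac{1}{3} \left(-31611\right) = -10537$)
$q{\left(v \right)} = \frac{100 - v}{v}$
$\left(r + A{\left(99,-204 \right)}\right) \left(q{\left(205 \right)} - 3644\right) = \left(-10537 - 594\right) \left(\frac{100 - 205}{205} - 3644\right) = - 11131 \left(\frac{1}{205} \left(-105\right) - 3644\right) = - 11131 \left(- \frac{21}{41} - 3644\right) = \left(-11131\right) \left(- \frac{149425}{41}\right) = \frac{1663249675}{41}$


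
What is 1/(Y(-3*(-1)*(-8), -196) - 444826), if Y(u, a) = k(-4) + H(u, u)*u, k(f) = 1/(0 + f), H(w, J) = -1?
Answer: -4/1779209 ≈ -2.2482e-6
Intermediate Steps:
k(f) = 1/f
Y(u, a) = -¼ - u (Y(u, a) = 1/(-4) - u = -¼ - u)
1/(Y(-3*(-1)*(-8), -196) - 444826) = 1/((-¼ - (-3*(-1))*(-8)) - 444826) = 1/((-¼ - 3*(-8)) - 444826) = 1/((-¼ - 1*(-24)) - 444826) = 1/((-¼ + 24) - 444826) = 1/(95/4 - 444826) = 1/(-1779209/4) = -4/1779209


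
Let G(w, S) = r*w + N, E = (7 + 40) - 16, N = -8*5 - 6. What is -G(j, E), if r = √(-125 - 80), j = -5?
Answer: 46 + 5*I*√205 ≈ 46.0 + 71.589*I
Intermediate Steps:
N = -46 (N = -40 - 6 = -46)
r = I*√205 (r = √(-205) = I*√205 ≈ 14.318*I)
E = 31 (E = 47 - 16 = 31)
G(w, S) = -46 + I*w*√205 (G(w, S) = (I*√205)*w - 46 = I*w*√205 - 46 = -46 + I*w*√205)
-G(j, E) = -(-46 + I*(-5)*√205) = -(-46 - 5*I*√205) = 46 + 5*I*√205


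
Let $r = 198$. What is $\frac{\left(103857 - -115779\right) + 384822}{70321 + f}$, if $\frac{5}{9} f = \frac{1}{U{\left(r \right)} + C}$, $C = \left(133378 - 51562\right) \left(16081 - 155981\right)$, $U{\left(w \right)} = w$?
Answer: $\frac{11531102414440860}{1341497098038067} \approx 8.5957$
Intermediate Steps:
$C = -11446058400$ ($C = 81816 \left(-139900\right) = -11446058400$)
$f = - \frac{3}{19076763670}$ ($f = \frac{9}{5 \left(198 - 11446058400\right)} = \frac{9}{5 \left(-11446058202\right)} = \frac{9}{5} \left(- \frac{1}{11446058202}\right) = - \frac{3}{19076763670} \approx -1.5726 \cdot 10^{-10}$)
$\frac{\left(103857 - -115779\right) + 384822}{70321 + f} = \frac{\left(103857 - -115779\right) + 384822}{70321 - \frac{3}{19076763670}} = \frac{\left(103857 + 115779\right) + 384822}{\frac{1341497098038067}{19076763670}} = \left(219636 + 384822\right) \frac{19076763670}{1341497098038067} = 604458 \cdot \frac{19076763670}{1341497098038067} = \frac{11531102414440860}{1341497098038067}$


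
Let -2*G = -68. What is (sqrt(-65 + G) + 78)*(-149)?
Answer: -11622 - 149*I*sqrt(31) ≈ -11622.0 - 829.6*I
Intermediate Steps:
G = 34 (G = -1/2*(-68) = 34)
(sqrt(-65 + G) + 78)*(-149) = (sqrt(-65 + 34) + 78)*(-149) = (sqrt(-31) + 78)*(-149) = (I*sqrt(31) + 78)*(-149) = (78 + I*sqrt(31))*(-149) = -11622 - 149*I*sqrt(31)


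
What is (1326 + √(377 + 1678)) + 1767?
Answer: 3093 + √2055 ≈ 3138.3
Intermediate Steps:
(1326 + √(377 + 1678)) + 1767 = (1326 + √2055) + 1767 = 3093 + √2055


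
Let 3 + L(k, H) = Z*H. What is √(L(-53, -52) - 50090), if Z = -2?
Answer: I*√49989 ≈ 223.58*I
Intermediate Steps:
L(k, H) = -3 - 2*H
√(L(-53, -52) - 50090) = √((-3 - 2*(-52)) - 50090) = √((-3 + 104) - 50090) = √(101 - 50090) = √(-49989) = I*√49989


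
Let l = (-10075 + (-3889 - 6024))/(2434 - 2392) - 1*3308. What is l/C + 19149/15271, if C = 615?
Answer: -966154867/197224965 ≈ -4.8987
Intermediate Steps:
l = -79462/21 (l = (-10075 - 9913)/42 - 3308 = -19988*1/42 - 3308 = -9994/21 - 3308 = -79462/21 ≈ -3783.9)
l/C + 19149/15271 = -79462/21/615 + 19149/15271 = -79462/21*1/615 + 19149*(1/15271) = -79462/12915 + 19149/15271 = -966154867/197224965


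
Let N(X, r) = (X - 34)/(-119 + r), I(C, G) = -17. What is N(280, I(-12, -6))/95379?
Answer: -41/2161924 ≈ -1.8965e-5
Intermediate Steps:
N(X, r) = (-34 + X)/(-119 + r)
N(280, I(-12, -6))/95379 = ((-34 + 280)/(-119 - 17))/95379 = (246/(-136))*(1/95379) = -1/136*246*(1/95379) = -123/68*1/95379 = -41/2161924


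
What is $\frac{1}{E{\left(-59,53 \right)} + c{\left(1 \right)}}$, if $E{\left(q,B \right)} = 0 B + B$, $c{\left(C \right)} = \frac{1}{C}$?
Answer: $\frac{1}{54} \approx 0.018519$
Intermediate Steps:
$E{\left(q,B \right)} = B$ ($E{\left(q,B \right)} = 0 + B = B$)
$\frac{1}{E{\left(-59,53 \right)} + c{\left(1 \right)}} = \frac{1}{53 + 1^{-1}} = \frac{1}{53 + 1} = \frac{1}{54}$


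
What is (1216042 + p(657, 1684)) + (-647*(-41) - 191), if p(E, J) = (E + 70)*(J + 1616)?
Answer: 3641478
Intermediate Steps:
p(E, J) = (70 + E)*(1616 + J)
(1216042 + p(657, 1684)) + (-647*(-41) - 191) = (1216042 + (113120 + 70*1684 + 1616*657 + 657*1684)) + (-647*(-41) - 191) = (1216042 + (113120 + 117880 + 1061712 + 1106388)) + (26527 - 191) = (1216042 + 2399100) + 26336 = 3615142 + 26336 = 3641478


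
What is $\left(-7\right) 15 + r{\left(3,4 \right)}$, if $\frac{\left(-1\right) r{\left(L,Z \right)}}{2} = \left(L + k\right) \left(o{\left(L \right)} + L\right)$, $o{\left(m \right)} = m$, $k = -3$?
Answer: $-105$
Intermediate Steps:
$r{\left(L,Z \right)} = - 4 L \left(-3 + L\right)$ ($r{\left(L,Z \right)} = - 2 \left(L - 3\right) \left(L + L\right) = - 2 \left(-3 + L\right) 2 L = - 2 \cdot 2 L \left(-3 + L\right) = - 4 L \left(-3 + L\right)$)
$\left(-7\right) 15 + r{\left(3,4 \right)} = \left(-7\right) 15 + 4 \cdot 3 \left(3 - 3\right) = -105 + 4 \cdot 3 \left(3 - 3\right) = -105 + 4 \cdot 3 \cdot 0 = -105 + 0 = -105$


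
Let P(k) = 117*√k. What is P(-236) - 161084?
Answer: -161084 + 234*I*√59 ≈ -1.6108e+5 + 1797.4*I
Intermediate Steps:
P(-236) - 161084 = 117*√(-236) - 161084 = 117*(2*I*√59) - 161084 = 234*I*√59 - 161084 = -161084 + 234*I*√59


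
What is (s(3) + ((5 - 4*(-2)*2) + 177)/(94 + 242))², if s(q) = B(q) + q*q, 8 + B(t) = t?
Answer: 66049/3136 ≈ 21.062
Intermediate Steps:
B(t) = -8 + t
s(q) = -8 + q + q² (s(q) = (-8 + q) + q*q = (-8 + q) + q² = -8 + q + q²)
(s(3) + ((5 - 4*(-2)*2) + 177)/(94 + 242))² = ((-8 + 3 + 3²) + ((5 - 4*(-2)*2) + 177)/(94 + 242))² = ((-8 + 3 + 9) + ((5 + 8*2) + 177)/336)² = (4 + ((5 + 16) + 177)*(1/336))² = (4 + (21 + 177)*(1/336))² = (4 + 198*(1/336))² = (4 + 33/56)² = (257/56)² = 66049/3136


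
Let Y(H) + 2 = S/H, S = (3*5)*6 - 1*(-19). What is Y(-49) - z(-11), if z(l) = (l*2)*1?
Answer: 871/49 ≈ 17.776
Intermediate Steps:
S = 109 (S = 15*6 + 19 = 90 + 19 = 109)
z(l) = 2*l (z(l) = (2*l)*1 = 2*l)
Y(H) = -2 + 109/H
Y(-49) - z(-11) = (-2 + 109/(-49)) - 2*(-11) = (-2 + 109*(-1/49)) - 1*(-22) = (-2 - 109/49) + 22 = -207/49 + 22 = 871/49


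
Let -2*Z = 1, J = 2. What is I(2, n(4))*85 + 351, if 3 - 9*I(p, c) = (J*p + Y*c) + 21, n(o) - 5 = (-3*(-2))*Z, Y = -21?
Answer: 4859/9 ≈ 539.89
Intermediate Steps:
Z = -1/2 (Z = -1/2*1 = -1/2 ≈ -0.50000)
n(o) = 2 (n(o) = 5 - 3*(-2)*(-1/2) = 5 + 6*(-1/2) = 5 - 3 = 2)
I(p, c) = -2 - 2*p/9 + 7*c/3 (I(p, c) = 1/3 - ((2*p - 21*c) + 21)/9 = 1/3 - ((-21*c + 2*p) + 21)/9 = 1/3 - (21 - 21*c + 2*p)/9 = 1/3 + (-7/3 - 2*p/9 + 7*c/3) = -2 - 2*p/9 + 7*c/3)
I(2, n(4))*85 + 351 = (-2 - 2/9*2 + (7/3)*2)*85 + 351 = (-2 - 4/9 + 14/3)*85 + 351 = (20/9)*85 + 351 = 1700/9 + 351 = 4859/9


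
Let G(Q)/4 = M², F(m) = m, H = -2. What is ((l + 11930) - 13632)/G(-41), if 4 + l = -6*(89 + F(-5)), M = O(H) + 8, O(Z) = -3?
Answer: -221/10 ≈ -22.100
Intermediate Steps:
M = 5 (M = -3 + 8 = 5)
l = -508 (l = -4 - 6*(89 - 5) = -4 - 6*84 = -4 - 504 = -508)
G(Q) = 100 (G(Q) = 4*5² = 4*25 = 100)
((l + 11930) - 13632)/G(-41) = ((-508 + 11930) - 13632)/100 = (11422 - 13632)*(1/100) = -2210*1/100 = -221/10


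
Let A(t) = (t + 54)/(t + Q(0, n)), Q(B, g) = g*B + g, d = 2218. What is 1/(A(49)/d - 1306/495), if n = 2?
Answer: -18664470/49227041 ≈ -0.37915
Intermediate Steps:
Q(B, g) = g + B*g (Q(B, g) = B*g + g = g + B*g)
A(t) = (54 + t)/(2 + t) (A(t) = (t + 54)/(t + 2*(1 + 0)) = (54 + t)/(t + 2*1) = (54 + t)/(t + 2) = (54 + t)/(2 + t))
1/(A(49)/d - 1306/495) = 1/(((54 + 49)/(2 + 49))/2218 - 1306/495) = 1/((103/51)*(1/2218) - 1306*1/495) = 1/(((1/51)*103)*(1/2218) - 1306/495) = 1/((103/51)*(1/2218) - 1306/495) = 1/(103/113118 - 1306/495) = 1/(-49227041/18664470) = -18664470/49227041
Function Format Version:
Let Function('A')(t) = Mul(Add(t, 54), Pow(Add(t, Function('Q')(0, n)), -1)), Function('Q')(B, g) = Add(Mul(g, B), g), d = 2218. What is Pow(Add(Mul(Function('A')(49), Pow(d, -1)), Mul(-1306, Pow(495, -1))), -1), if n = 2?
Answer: Rational(-18664470, 49227041) ≈ -0.37915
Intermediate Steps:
Function('Q')(B, g) = Add(g, Mul(B, g)) (Function('Q')(B, g) = Add(Mul(B, g), g) = Add(g, Mul(B, g)))
Function('A')(t) = Mul(Pow(Add(2, t), -1), Add(54, t)) (Function('A')(t) = Mul(Add(t, 54), Pow(Add(t, Mul(2, Add(1, 0))), -1)) = Mul(Add(54, t), Pow(Add(t, Mul(2, 1)), -1)) = Mul(Add(54, t), Pow(Add(t, 2), -1)) = Mul(Add(54, t), Pow(Add(2, t), -1)) = Mul(Pow(Add(2, t), -1), Add(54, t)))
Pow(Add(Mul(Function('A')(49), Pow(d, -1)), Mul(-1306, Pow(495, -1))), -1) = Pow(Add(Mul(Mul(Pow(Add(2, 49), -1), Add(54, 49)), Pow(2218, -1)), Mul(-1306, Pow(495, -1))), -1) = Pow(Add(Mul(Mul(Pow(51, -1), 103), Rational(1, 2218)), Mul(-1306, Rational(1, 495))), -1) = Pow(Add(Mul(Mul(Rational(1, 51), 103), Rational(1, 2218)), Rational(-1306, 495)), -1) = Pow(Add(Mul(Rational(103, 51), Rational(1, 2218)), Rational(-1306, 495)), -1) = Pow(Add(Rational(103, 113118), Rational(-1306, 495)), -1) = Pow(Rational(-49227041, 18664470), -1) = Rational(-18664470, 49227041)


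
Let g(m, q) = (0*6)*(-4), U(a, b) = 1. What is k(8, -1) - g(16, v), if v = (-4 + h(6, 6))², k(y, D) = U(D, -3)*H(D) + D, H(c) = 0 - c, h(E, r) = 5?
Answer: 0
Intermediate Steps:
H(c) = -c
k(y, D) = 0 (k(y, D) = 1*(-D) + D = -D + D = 0)
v = 1 (v = (-4 + 5)² = 1² = 1)
g(m, q) = 0 (g(m, q) = 0*(-4) = 0)
k(8, -1) - g(16, v) = 0 - 1*0 = 0 + 0 = 0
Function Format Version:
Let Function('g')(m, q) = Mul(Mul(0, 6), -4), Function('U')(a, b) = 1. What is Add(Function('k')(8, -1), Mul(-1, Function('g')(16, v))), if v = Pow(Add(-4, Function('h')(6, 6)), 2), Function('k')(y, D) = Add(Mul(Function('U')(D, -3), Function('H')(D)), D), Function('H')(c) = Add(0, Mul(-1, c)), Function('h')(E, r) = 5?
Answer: 0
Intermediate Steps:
Function('H')(c) = Mul(-1, c)
Function('k')(y, D) = 0 (Function('k')(y, D) = Add(Mul(1, Mul(-1, D)), D) = Add(Mul(-1, D), D) = 0)
v = 1 (v = Pow(Add(-4, 5), 2) = Pow(1, 2) = 1)
Function('g')(m, q) = 0 (Function('g')(m, q) = Mul(0, -4) = 0)
Add(Function('k')(8, -1), Mul(-1, Function('g')(16, v))) = Add(0, Mul(-1, 0)) = Add(0, 0) = 0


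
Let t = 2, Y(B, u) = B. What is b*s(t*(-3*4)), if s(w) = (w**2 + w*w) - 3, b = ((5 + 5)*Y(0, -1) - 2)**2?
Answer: 4596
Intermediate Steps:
b = 4 (b = ((5 + 5)*0 - 2)**2 = (10*0 - 2)**2 = (0 - 2)**2 = (-2)**2 = 4)
s(w) = -3 + 2*w**2 (s(w) = (w**2 + w**2) - 3 = 2*w**2 - 3 = -3 + 2*w**2)
b*s(t*(-3*4)) = 4*(-3 + 2*(2*(-3*4))**2) = 4*(-3 + 2*(2*(-12))**2) = 4*(-3 + 2*(-24)**2) = 4*(-3 + 2*576) = 4*(-3 + 1152) = 4*1149 = 4596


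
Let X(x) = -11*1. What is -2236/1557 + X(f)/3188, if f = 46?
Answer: -7145495/4963716 ≈ -1.4395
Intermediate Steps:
X(x) = -11
-2236/1557 + X(f)/3188 = -2236/1557 - 11/3188 = -7145495/4963716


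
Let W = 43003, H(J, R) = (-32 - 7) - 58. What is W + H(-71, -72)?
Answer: 42906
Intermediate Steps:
H(J, R) = -97 (H(J, R) = -39 - 58 = -97)
W + H(-71, -72) = 43003 - 97 = 42906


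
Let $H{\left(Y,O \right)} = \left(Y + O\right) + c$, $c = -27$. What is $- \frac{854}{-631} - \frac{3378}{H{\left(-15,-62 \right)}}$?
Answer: $\frac{1110167}{32812} \approx 33.834$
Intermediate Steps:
$H{\left(Y,O \right)} = -27 + O + Y$ ($H{\left(Y,O \right)} = \left(Y + O\right) - 27 = \left(O + Y\right) - 27 = -27 + O + Y$)
$- \frac{854}{-631} - \frac{3378}{H{\left(-15,-62 \right)}} = - \frac{854}{-631} - \frac{3378}{-27 - 62 - 15} = \left(-854\right) \left(- \frac{1}{631}\right) - \frac{3378}{-104} = \frac{854}{631} - - \frac{1689}{52} = \frac{854}{631} + \frac{1689}{52} = \frac{1110167}{32812}$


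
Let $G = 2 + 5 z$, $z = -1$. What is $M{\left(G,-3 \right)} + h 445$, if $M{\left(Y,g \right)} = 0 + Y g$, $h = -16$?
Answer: $-7111$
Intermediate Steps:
$G = -3$ ($G = 2 + 5 \left(-1\right) = 2 - 5 = -3$)
$M{\left(Y,g \right)} = Y g$
$M{\left(G,-3 \right)} + h 445 = \left(-3\right) \left(-3\right) - 7120 = 9 - 7120 = -7111$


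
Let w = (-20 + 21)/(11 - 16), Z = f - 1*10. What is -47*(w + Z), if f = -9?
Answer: 4512/5 ≈ 902.40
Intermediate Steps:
Z = -19 (Z = -9 - 1*10 = -9 - 10 = -19)
w = -⅕ (w = 1/(-5) = 1*(-⅕) = -⅕ ≈ -0.20000)
-47*(w + Z) = -47*(-⅕ - 19) = -47*(-96/5) = 4512/5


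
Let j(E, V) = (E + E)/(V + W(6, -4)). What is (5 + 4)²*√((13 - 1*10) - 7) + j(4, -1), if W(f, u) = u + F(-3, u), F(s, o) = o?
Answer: -8/9 + 162*I ≈ -0.88889 + 162.0*I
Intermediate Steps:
W(f, u) = 2*u (W(f, u) = u + u = 2*u)
j(E, V) = 2*E/(-8 + V) (j(E, V) = (E + E)/(V + 2*(-4)) = (2*E)/(V - 8) = (2*E)/(-8 + V) = 2*E/(-8 + V))
(5 + 4)²*√((13 - 1*10) - 7) + j(4, -1) = (5 + 4)²*√((13 - 1*10) - 7) + 2*4/(-8 - 1) = 9²*√((13 - 10) - 7) + 2*4/(-9) = 81*√(3 - 7) + 2*4*(-⅑) = 81*√(-4) - 8/9 = 81*(2*I) - 8/9 = 162*I - 8/9 = -8/9 + 162*I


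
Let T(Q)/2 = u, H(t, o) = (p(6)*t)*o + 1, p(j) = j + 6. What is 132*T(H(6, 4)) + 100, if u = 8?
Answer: 2212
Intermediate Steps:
p(j) = 6 + j
H(t, o) = 1 + 12*o*t (H(t, o) = ((6 + 6)*t)*o + 1 = (12*t)*o + 1 = 12*o*t + 1 = 1 + 12*o*t)
T(Q) = 16 (T(Q) = 2*8 = 16)
132*T(H(6, 4)) + 100 = 132*16 + 100 = 2112 + 100 = 2212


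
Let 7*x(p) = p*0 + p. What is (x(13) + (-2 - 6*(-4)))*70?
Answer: 1670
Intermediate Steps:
x(p) = p/7 (x(p) = (p*0 + p)/7 = (0 + p)/7 = p/7)
(x(13) + (-2 - 6*(-4)))*70 = ((1/7)*13 + (-2 - 6*(-4)))*70 = (13/7 + (-2 + 24))*70 = (13/7 + 22)*70 = (167/7)*70 = 1670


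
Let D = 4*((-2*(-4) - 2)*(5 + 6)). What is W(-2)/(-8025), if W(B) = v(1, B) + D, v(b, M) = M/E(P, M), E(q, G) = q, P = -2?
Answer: -53/1605 ≈ -0.033022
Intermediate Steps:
v(b, M) = -M/2 (v(b, M) = M/(-2) = M*(-½) = -M/2)
D = 264 (D = 4*((8 - 2)*11) = 4*(6*11) = 4*66 = 264)
W(B) = 264 - B/2 (W(B) = -B/2 + 264 = 264 - B/2)
W(-2)/(-8025) = (264 - ½*(-2))/(-8025) = (264 + 1)*(-1/8025) = 265*(-1/8025) = -53/1605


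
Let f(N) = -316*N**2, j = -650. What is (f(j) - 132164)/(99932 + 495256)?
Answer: -11136847/49599 ≈ -224.54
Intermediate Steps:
(f(j) - 132164)/(99932 + 495256) = (-316*(-650)**2 - 132164)/(99932 + 495256) = (-316*422500 - 132164)/595188 = (-133510000 - 132164)*(1/595188) = -133642164*1/595188 = -11136847/49599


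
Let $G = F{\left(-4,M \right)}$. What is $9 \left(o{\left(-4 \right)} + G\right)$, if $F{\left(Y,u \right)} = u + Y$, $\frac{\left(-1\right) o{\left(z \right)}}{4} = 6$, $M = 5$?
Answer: $-207$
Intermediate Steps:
$o{\left(z \right)} = -24$ ($o{\left(z \right)} = \left(-4\right) 6 = -24$)
$F{\left(Y,u \right)} = Y + u$
$G = 1$ ($G = -4 + 5 = 1$)
$9 \left(o{\left(-4 \right)} + G\right) = 9 \left(-24 + 1\right) = 9 \left(-23\right) = -207$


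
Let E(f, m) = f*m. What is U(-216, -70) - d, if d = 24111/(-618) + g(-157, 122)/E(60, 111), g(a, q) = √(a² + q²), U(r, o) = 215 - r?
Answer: 96823/206 - √39533/6660 ≈ 469.98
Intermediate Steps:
d = -8037/206 + √39533/6660 (d = 24111/(-618) + √((-157)² + 122²)/((60*111)) = 24111*(-1/618) + √(24649 + 14884)/6660 = -8037/206 + √39533*(1/6660) = -8037/206 + √39533/6660 ≈ -38.985)
U(-216, -70) - d = (215 - 1*(-216)) - (-8037/206 + √39533/6660) = (215 + 216) + (8037/206 - √39533/6660) = 431 + (8037/206 - √39533/6660) = 96823/206 - √39533/6660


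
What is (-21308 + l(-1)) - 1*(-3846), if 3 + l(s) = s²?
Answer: -17464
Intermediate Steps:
l(s) = -3 + s²
(-21308 + l(-1)) - 1*(-3846) = (-21308 + (-3 + (-1)²)) - 1*(-3846) = (-21308 + (-3 + 1)) + 3846 = (-21308 - 2) + 3846 = -21310 + 3846 = -17464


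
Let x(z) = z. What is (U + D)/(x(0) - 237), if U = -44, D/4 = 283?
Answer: -1088/237 ≈ -4.5907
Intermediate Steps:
D = 1132 (D = 4*283 = 1132)
(U + D)/(x(0) - 237) = (-44 + 1132)/(0 - 237) = 1088/(-237) = 1088*(-1/237) = -1088/237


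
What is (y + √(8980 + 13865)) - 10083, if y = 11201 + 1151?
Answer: 2269 + √22845 ≈ 2420.1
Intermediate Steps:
y = 12352
(y + √(8980 + 13865)) - 10083 = (12352 + √(8980 + 13865)) - 10083 = (12352 + √22845) - 10083 = 2269 + √22845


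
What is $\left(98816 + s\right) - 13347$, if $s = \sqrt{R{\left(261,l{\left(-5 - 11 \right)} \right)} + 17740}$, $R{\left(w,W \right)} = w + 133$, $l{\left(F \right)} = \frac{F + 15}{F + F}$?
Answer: $85469 + \sqrt{18134} \approx 85604.0$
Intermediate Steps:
$l{\left(F \right)} = \frac{15 + F}{2 F}$
$R{\left(w,W \right)} = 133 + w$
$s = \sqrt{18134}$ ($s = \sqrt{\left(133 + 261\right) + 17740} = \sqrt{394 + 17740} = \sqrt{18134} \approx 134.66$)
$\left(98816 + s\right) - 13347 = \left(98816 + \sqrt{18134}\right) - 13347 = 85469 + \sqrt{18134}$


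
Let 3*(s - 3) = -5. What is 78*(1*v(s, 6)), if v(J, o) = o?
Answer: 468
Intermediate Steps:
s = 4/3 (s = 3 + (⅓)*(-5) = 3 - 5/3 = 4/3 ≈ 1.3333)
78*(1*v(s, 6)) = 78*(1*6) = 78*6 = 468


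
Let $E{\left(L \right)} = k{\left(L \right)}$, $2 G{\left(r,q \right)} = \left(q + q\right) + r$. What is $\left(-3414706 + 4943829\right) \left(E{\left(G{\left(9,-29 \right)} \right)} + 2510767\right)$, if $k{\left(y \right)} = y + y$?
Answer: $3839196640314$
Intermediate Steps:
$G{\left(r,q \right)} = q + \frac{r}{2}$ ($G{\left(r,q \right)} = \frac{\left(q + q\right) + r}{2} = \frac{2 q + r}{2} = \frac{r + 2 q}{2} = q + \frac{r}{2}$)
$k{\left(y \right)} = 2 y$
$E{\left(L \right)} = 2 L$
$\left(-3414706 + 4943829\right) \left(E{\left(G{\left(9,-29 \right)} \right)} + 2510767\right) = \left(-3414706 + 4943829\right) \left(2 \left(-29 + \frac{1}{2} \cdot 9\right) + 2510767\right) = 1529123 \left(2 \left(-29 + \frac{9}{2}\right) + 2510767\right) = 1529123 \left(2 \left(- \frac{49}{2}\right) + 2510767\right) = 1529123 \left(-49 + 2510767\right) = 1529123 \cdot 2510718 = 3839196640314$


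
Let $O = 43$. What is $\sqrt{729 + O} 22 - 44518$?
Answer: $-44518 + 44 \sqrt{193} \approx -43907.0$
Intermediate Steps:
$\sqrt{729 + O} 22 - 44518 = \sqrt{729 + 43} \cdot 22 - 44518 = \sqrt{772} \cdot 22 - 44518 = 2 \sqrt{193} \cdot 22 - 44518 = 44 \sqrt{193} - 44518 = -44518 + 44 \sqrt{193}$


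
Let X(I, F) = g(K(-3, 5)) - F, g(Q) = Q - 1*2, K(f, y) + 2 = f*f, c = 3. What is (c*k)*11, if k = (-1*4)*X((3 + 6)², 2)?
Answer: -396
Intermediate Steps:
K(f, y) = -2 + f² (K(f, y) = -2 + f*f = -2 + f²)
g(Q) = -2 + Q (g(Q) = Q - 2 = -2 + Q)
X(I, F) = 5 - F (X(I, F) = (-2 + (-2 + (-3)²)) - F = (-2 + (-2 + 9)) - F = (-2 + 7) - F = 5 - F)
k = -12 (k = (-1*4)*(5 - 1*2) = -4*(5 - 2) = -4*3 = -12)
(c*k)*11 = (3*(-12))*11 = -36*11 = -396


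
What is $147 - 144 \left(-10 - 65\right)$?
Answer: $10947$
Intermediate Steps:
$147 - 144 \left(-10 - 65\right) = 147 - -10800 = 147 + 10800 = 10947$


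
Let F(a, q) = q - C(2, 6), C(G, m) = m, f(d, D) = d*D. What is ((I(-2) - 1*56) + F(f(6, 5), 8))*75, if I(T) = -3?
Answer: -4275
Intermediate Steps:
f(d, D) = D*d
F(a, q) = -6 + q (F(a, q) = q - 1*6 = q - 6 = -6 + q)
((I(-2) - 1*56) + F(f(6, 5), 8))*75 = ((-3 - 1*56) + (-6 + 8))*75 = ((-3 - 56) + 2)*75 = (-59 + 2)*75 = -57*75 = -4275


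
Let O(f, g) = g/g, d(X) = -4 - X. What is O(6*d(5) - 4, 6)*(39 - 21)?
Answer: 18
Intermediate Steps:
O(f, g) = 1
O(6*d(5) - 4, 6)*(39 - 21) = 1*(39 - 21) = 1*18 = 18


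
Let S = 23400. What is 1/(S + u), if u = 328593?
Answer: 1/351993 ≈ 2.8410e-6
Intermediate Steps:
1/(S + u) = 1/(23400 + 328593) = 1/351993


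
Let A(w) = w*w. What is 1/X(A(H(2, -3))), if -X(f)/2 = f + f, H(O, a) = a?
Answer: -1/36 ≈ -0.027778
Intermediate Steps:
A(w) = w²
X(f) = -4*f (X(f) = -2*(f + f) = -4*f)
1/X(A(H(2, -3))) = 1/(-4*(-3)²) = 1/(-4*9) = 1/(-36) = -1/36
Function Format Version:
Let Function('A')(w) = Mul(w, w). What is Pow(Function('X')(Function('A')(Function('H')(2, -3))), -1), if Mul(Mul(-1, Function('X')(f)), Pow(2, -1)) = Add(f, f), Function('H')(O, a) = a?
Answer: Rational(-1, 36) ≈ -0.027778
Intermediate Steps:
Function('A')(w) = Pow(w, 2)
Function('X')(f) = Mul(-4, f) (Function('X')(f) = Mul(-2, Add(f, f)) = Mul(-2, Mul(2, f)) = Mul(-4, f))
Pow(Function('X')(Function('A')(Function('H')(2, -3))), -1) = Pow(Mul(-4, Pow(-3, 2)), -1) = Pow(Mul(-4, 9), -1) = Pow(-36, -1) = Rational(-1, 36)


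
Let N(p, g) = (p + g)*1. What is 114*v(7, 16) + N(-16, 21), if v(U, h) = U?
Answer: 803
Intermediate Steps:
N(p, g) = g + p (N(p, g) = (g + p)*1 = g + p)
114*v(7, 16) + N(-16, 21) = 114*7 + (21 - 16) = 798 + 5 = 803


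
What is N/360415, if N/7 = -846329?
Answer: -538573/32765 ≈ -16.437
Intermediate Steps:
N = -5924303 (N = 7*(-846329) = -5924303)
N/360415 = -5924303/360415 = -5924303*1/360415 = -538573/32765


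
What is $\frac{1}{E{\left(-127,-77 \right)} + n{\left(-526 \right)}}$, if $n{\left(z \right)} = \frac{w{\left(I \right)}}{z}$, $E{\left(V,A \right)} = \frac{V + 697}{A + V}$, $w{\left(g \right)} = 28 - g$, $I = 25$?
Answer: $- \frac{4471}{12518} \approx -0.35717$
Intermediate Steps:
$E{\left(V,A \right)} = \frac{697 + V}{A + V}$
$n{\left(z \right)} = \frac{3}{z}$ ($n{\left(z \right)} = \frac{28 - 25}{z} = \frac{3}{z}$)
$\frac{1}{E{\left(-127,-77 \right)} + n{\left(-526 \right)}} = \frac{1}{\frac{697 - 127}{-77 - 127} + \frac{3}{-526}} = \frac{1}{\frac{1}{-204} \cdot 570 + 3 \left(- \frac{1}{526}\right)} = \frac{1}{\left(- \frac{1}{204}\right) 570 - \frac{3}{526}} = \frac{1}{- \frac{95}{34} - \frac{3}{526}} = \frac{1}{- \frac{12518}{4471}} = - \frac{4471}{12518}$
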